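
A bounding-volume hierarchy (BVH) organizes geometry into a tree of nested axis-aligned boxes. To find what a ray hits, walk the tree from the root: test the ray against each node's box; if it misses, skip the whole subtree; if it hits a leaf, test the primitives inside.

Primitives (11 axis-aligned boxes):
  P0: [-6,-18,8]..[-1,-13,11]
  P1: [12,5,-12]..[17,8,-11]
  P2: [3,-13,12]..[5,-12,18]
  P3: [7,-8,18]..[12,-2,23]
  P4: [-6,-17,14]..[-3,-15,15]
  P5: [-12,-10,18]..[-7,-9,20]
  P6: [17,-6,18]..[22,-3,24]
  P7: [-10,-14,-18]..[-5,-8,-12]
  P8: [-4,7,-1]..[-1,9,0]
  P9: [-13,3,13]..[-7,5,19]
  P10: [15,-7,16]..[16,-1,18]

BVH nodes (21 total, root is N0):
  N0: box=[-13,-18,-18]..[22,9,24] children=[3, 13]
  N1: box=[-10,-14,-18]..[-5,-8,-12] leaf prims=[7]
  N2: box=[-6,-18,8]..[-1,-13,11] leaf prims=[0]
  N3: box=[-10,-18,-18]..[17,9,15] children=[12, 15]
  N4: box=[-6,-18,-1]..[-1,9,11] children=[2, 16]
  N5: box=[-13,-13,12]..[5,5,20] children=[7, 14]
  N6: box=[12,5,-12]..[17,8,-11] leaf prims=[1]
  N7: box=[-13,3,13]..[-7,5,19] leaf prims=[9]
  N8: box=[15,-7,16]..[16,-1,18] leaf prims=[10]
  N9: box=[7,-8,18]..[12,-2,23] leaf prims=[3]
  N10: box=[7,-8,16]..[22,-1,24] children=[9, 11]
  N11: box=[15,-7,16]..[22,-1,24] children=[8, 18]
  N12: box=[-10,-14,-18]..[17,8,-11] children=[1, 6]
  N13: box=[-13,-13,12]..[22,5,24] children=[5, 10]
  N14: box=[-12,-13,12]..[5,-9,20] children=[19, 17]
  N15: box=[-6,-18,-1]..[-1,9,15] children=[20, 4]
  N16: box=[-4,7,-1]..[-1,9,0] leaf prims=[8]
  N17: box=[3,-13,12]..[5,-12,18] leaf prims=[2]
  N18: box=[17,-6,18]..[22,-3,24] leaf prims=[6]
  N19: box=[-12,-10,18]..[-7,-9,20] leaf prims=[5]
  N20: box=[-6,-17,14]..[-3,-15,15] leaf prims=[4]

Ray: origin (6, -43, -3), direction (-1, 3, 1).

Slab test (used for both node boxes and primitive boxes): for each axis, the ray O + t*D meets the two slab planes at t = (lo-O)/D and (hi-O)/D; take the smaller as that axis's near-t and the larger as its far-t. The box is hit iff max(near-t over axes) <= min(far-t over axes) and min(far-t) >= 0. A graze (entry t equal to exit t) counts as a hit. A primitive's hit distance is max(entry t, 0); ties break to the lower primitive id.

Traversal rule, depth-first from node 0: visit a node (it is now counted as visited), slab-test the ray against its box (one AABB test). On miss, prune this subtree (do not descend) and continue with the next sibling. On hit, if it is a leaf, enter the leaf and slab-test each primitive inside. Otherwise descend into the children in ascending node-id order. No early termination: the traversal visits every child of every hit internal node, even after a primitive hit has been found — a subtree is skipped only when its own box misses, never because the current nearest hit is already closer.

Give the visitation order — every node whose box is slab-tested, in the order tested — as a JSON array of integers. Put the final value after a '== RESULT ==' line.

Trace the traversal:
N0 x:[-16,19] y:[25/3,52/3] z:[-15,27] -> hit [25/3,52/3], descend [3, 13]
  N3 x:[-11,16] y:[25/3,52/3] z:[-15,18] -> hit [25/3,16], descend [12, 15]
    N12 x:[-11,16] y:[29/3,17] z:[-15,-8] -> miss, prune
    N15 x:[7,12] y:[25/3,52/3] z:[2,18] -> hit [25/3,12], descend [4, 20]
      N4 x:[7,12] y:[25/3,52/3] z:[2,14] -> hit [25/3,12], descend [2, 16]
        N2 x:[7,12] y:[25/3,10] z:[11,14] -> miss, prune
        N16 x:[7,10] y:[50/3,52/3] z:[2,3] -> miss, prune
      N20 x:[9,12] y:[26/3,28/3] z:[17,18] -> miss, prune
  N13 x:[-16,19] y:[10,16] z:[15,27] -> hit [15,16], descend [5, 10]
    N5 x:[1,19] y:[10,16] z:[15,23] -> hit [15,16], descend [7, 14]
      N7 x:[13,19] y:[46/3,16] z:[16,22] -> hit [16,16] leaf, test {P9@t=16}
      N14 x:[1,18] y:[10,34/3] z:[15,23] -> miss, prune
    N10 x:[-16,-1] y:[35/3,14] z:[19,27] -> miss, prune

Summary -> nodes [0, 3, 12, 15, 4, 2, 16, 20, 13, 5, 7, 14, 10]; box-tests=13; leaf-entries=1; first=P9

== RESULT ==
[0, 3, 12, 15, 4, 2, 16, 20, 13, 5, 7, 14, 10]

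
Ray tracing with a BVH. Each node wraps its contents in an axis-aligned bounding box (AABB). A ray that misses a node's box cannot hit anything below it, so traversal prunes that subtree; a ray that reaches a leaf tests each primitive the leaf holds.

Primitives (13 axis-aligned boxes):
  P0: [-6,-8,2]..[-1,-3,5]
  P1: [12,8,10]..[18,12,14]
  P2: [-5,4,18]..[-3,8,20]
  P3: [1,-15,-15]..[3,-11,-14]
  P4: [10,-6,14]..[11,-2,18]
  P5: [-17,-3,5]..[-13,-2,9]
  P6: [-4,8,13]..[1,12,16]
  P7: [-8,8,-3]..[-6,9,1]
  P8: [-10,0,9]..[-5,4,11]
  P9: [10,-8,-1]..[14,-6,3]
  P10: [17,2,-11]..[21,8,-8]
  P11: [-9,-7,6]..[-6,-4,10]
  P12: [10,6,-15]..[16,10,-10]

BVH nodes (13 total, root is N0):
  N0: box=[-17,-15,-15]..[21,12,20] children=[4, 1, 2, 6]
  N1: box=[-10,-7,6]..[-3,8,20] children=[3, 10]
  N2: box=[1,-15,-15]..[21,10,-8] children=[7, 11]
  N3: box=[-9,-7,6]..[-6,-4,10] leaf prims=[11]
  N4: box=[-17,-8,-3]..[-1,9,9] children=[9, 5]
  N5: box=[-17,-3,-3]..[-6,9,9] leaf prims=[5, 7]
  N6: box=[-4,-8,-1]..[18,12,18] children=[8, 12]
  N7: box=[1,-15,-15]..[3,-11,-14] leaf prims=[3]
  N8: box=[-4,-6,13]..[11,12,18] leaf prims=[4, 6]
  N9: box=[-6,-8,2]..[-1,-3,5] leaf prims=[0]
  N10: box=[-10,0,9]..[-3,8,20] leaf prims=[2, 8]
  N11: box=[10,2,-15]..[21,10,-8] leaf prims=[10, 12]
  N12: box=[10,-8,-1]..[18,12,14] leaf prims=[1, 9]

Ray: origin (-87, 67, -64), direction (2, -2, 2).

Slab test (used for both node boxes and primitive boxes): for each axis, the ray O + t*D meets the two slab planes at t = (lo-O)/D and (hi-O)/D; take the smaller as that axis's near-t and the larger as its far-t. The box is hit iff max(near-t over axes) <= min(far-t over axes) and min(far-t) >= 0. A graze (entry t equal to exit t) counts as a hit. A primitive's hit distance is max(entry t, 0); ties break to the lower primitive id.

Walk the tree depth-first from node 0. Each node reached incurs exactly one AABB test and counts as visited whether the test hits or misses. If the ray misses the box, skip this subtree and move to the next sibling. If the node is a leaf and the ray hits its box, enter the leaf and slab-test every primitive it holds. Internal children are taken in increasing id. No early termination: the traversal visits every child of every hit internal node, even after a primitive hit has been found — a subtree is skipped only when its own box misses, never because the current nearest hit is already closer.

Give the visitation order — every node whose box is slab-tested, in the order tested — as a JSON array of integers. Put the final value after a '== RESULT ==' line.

Traverse from the root:
N0 x:[35,54] y:[55/2,41] z:[49/2,42] -> hit [35,41], descend [1, 2, 4, 6]
  N1 x:[77/2,42] y:[59/2,37] z:[35,42] -> miss, prune
  N2 x:[44,54] y:[57/2,41] z:[49/2,28] -> miss, prune
  N4 x:[35,43] y:[29,75/2] z:[61/2,73/2] -> hit [35,73/2], descend [5, 9]
    N5 x:[35,81/2] y:[29,35] z:[61/2,73/2] -> hit [35,35] leaf, test {P5@t=35, P7(miss)}
    N9 x:[81/2,43] y:[35,75/2] z:[33,69/2] -> miss, prune
  N6 x:[83/2,105/2] y:[55/2,75/2] z:[63/2,41] -> miss, prune

Visited [0, 1, 2, 4, 5, 9, 6]. Tests: 7 box, 1 leaf. Nearest: P5.

== RESULT ==
[0, 1, 2, 4, 5, 9, 6]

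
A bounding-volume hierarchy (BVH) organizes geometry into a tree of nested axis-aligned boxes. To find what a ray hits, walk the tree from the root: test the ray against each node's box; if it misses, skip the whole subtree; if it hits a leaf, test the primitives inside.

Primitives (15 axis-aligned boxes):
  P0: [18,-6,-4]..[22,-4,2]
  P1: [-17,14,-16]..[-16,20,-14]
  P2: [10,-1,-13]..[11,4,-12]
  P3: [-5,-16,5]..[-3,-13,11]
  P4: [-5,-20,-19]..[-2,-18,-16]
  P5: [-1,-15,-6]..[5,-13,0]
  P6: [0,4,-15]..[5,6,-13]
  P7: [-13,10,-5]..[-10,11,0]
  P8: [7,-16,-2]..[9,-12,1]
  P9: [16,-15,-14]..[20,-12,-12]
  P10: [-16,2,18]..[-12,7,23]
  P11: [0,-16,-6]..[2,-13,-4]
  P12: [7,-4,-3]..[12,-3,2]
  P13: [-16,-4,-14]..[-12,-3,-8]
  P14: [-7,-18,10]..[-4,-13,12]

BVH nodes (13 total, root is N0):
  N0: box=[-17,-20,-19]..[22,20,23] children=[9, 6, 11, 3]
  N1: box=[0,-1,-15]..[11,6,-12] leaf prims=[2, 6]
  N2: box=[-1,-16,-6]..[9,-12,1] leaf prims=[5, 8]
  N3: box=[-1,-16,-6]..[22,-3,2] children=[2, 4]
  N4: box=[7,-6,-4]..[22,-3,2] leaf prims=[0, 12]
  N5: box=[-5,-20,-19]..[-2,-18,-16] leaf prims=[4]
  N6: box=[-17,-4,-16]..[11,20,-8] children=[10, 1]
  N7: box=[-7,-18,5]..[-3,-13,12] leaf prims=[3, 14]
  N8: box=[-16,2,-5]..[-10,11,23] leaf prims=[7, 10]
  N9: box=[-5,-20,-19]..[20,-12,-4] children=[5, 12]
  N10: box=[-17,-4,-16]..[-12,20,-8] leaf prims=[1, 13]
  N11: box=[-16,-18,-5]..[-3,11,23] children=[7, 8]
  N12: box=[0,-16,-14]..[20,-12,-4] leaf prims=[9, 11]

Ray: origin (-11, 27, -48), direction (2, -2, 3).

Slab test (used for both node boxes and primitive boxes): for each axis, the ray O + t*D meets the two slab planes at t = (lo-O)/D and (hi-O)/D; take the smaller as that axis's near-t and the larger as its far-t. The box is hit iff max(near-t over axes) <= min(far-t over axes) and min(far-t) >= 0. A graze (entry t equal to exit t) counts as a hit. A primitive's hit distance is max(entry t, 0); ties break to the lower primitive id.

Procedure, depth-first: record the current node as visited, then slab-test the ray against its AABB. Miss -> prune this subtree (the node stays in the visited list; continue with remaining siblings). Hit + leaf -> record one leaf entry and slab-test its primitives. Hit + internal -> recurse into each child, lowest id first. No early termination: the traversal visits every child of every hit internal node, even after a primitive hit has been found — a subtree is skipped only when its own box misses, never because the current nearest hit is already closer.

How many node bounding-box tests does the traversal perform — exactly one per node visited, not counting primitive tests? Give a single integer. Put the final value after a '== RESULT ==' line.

Walk:
N0 x:[-3,33/2] y:[7/2,47/2] z:[29/3,71/3] -> hit [29/3,33/2], descend [3, 6, 9, 11]
  N3 x:[5,33/2] y:[15,43/2] z:[14,50/3] -> hit [15,33/2], descend [2, 4]
    N2 x:[5,10] y:[39/2,43/2] z:[14,49/3] -> miss, prune
    N4 x:[9,33/2] y:[15,33/2] z:[44/3,50/3] -> hit [15,33/2] leaf, test {P0@t=31/2, P12(miss)}
  N6 x:[-3,11] y:[7/2,31/2] z:[32/3,40/3] -> hit [32/3,11], descend [1, 10]
    N1 x:[11/2,11] y:[21/2,14] z:[11,12] -> hit [11,11] leaf, test {P2(miss), P6(miss)}
    N10 x:[-3,-1/2] y:[7/2,31/2] z:[32/3,40/3] -> miss, prune
  N9 x:[3,31/2] y:[39/2,47/2] z:[29/3,44/3] -> miss, prune
  N11 x:[-5/2,4] y:[8,45/2] z:[43/3,71/3] -> miss, prune

9 AABB tests over nodes [0, 3, 2, 4, 6, 1, 10, 9, 11]; 2 leaves entered; closest P0.

== RESULT ==
9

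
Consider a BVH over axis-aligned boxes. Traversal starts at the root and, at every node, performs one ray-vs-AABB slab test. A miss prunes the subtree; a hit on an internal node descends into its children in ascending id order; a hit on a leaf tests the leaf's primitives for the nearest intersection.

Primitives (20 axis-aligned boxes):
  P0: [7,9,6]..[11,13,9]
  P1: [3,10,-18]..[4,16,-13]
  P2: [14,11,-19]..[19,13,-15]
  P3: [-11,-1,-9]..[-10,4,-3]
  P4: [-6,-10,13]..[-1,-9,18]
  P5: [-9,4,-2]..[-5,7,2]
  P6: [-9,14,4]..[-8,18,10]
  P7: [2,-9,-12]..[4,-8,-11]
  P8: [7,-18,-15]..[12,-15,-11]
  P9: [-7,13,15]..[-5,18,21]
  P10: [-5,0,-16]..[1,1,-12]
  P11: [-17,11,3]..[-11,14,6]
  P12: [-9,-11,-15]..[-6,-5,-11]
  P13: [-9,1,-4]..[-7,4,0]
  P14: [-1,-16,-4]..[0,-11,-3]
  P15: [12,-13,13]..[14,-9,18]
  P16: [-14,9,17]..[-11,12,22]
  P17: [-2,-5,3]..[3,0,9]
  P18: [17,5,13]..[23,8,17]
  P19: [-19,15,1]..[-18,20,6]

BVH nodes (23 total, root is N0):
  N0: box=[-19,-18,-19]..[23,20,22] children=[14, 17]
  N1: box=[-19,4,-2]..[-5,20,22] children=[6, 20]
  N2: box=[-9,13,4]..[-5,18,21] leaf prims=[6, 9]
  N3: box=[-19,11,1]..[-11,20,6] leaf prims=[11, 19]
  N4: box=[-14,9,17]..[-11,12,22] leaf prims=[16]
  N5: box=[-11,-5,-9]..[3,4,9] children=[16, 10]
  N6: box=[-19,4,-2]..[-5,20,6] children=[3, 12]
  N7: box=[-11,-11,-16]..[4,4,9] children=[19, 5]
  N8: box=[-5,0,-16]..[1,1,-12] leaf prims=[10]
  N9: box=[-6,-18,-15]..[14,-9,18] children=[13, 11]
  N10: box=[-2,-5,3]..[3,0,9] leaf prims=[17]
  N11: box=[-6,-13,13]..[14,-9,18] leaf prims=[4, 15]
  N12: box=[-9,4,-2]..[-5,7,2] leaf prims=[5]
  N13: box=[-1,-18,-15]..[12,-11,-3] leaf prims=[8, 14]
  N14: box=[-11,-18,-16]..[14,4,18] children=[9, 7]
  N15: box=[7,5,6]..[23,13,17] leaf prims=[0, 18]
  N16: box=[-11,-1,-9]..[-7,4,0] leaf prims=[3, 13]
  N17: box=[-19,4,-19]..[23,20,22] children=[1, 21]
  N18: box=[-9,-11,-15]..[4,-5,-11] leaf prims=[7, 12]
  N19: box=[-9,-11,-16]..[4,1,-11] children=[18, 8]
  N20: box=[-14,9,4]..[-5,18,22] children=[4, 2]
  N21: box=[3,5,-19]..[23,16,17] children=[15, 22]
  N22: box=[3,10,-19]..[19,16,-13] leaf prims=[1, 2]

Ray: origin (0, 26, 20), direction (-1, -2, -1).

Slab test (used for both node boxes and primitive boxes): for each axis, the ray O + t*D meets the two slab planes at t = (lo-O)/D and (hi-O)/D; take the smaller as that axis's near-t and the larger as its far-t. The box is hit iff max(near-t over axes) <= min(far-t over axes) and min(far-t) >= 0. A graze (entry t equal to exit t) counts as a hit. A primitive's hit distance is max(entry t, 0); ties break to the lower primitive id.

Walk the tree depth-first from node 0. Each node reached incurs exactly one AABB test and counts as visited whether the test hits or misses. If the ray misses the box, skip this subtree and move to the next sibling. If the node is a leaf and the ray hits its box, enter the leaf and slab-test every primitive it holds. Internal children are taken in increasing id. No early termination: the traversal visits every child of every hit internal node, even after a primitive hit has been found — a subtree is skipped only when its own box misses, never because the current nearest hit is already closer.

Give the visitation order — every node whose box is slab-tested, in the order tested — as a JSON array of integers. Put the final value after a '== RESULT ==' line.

Traverse from the root:
N0 x:[-23,19] y:[3,22] z:[-2,39] -> hit [3,19], descend [14, 17]
  N14 x:[-14,11] y:[11,22] z:[2,36] -> hit [11,11], descend [7, 9]
    N7 x:[-4,11] y:[11,37/2] z:[11,36] -> hit [11,11], descend [5, 19]
      N5 x:[-3,11] y:[11,31/2] z:[11,29] -> hit [11,11], descend [10, 16]
        N10 x:[-3,2] y:[13,31/2] z:[11,17] -> miss, prune
        N16 x:[7,11] y:[11,27/2] z:[20,29] -> miss, prune
      N19 x:[-4,9] y:[25/2,37/2] z:[31,36] -> miss, prune
    N9 x:[-14,6] y:[35/2,22] z:[2,35] -> miss, prune
  N17 x:[-23,19] y:[3,11] z:[-2,39] -> hit [3,11], descend [1, 21]
    N1 x:[5,19] y:[3,11] z:[-2,22] -> hit [5,11], descend [6, 20]
      N6 x:[5,19] y:[3,11] z:[14,22] -> miss, prune
      N20 x:[5,14] y:[4,17/2] z:[-2,16] -> hit [5,17/2], descend [2, 4]
        N2 x:[5,9] y:[4,13/2] z:[-1,16] -> hit [5,13/2] leaf, test {P6(miss), P9@t=5}
        N4 x:[11,14] y:[7,17/2] z:[-2,3] -> miss, prune
    N21 x:[-23,-3] y:[5,21/2] z:[3,39] -> miss, prune

Visited [0, 14, 7, 5, 10, 16, 19, 9, 17, 1, 6, 20, 2, 4, 21]. Tests: 15 box, 1 leaf. Nearest: P9.

== RESULT ==
[0, 14, 7, 5, 10, 16, 19, 9, 17, 1, 6, 20, 2, 4, 21]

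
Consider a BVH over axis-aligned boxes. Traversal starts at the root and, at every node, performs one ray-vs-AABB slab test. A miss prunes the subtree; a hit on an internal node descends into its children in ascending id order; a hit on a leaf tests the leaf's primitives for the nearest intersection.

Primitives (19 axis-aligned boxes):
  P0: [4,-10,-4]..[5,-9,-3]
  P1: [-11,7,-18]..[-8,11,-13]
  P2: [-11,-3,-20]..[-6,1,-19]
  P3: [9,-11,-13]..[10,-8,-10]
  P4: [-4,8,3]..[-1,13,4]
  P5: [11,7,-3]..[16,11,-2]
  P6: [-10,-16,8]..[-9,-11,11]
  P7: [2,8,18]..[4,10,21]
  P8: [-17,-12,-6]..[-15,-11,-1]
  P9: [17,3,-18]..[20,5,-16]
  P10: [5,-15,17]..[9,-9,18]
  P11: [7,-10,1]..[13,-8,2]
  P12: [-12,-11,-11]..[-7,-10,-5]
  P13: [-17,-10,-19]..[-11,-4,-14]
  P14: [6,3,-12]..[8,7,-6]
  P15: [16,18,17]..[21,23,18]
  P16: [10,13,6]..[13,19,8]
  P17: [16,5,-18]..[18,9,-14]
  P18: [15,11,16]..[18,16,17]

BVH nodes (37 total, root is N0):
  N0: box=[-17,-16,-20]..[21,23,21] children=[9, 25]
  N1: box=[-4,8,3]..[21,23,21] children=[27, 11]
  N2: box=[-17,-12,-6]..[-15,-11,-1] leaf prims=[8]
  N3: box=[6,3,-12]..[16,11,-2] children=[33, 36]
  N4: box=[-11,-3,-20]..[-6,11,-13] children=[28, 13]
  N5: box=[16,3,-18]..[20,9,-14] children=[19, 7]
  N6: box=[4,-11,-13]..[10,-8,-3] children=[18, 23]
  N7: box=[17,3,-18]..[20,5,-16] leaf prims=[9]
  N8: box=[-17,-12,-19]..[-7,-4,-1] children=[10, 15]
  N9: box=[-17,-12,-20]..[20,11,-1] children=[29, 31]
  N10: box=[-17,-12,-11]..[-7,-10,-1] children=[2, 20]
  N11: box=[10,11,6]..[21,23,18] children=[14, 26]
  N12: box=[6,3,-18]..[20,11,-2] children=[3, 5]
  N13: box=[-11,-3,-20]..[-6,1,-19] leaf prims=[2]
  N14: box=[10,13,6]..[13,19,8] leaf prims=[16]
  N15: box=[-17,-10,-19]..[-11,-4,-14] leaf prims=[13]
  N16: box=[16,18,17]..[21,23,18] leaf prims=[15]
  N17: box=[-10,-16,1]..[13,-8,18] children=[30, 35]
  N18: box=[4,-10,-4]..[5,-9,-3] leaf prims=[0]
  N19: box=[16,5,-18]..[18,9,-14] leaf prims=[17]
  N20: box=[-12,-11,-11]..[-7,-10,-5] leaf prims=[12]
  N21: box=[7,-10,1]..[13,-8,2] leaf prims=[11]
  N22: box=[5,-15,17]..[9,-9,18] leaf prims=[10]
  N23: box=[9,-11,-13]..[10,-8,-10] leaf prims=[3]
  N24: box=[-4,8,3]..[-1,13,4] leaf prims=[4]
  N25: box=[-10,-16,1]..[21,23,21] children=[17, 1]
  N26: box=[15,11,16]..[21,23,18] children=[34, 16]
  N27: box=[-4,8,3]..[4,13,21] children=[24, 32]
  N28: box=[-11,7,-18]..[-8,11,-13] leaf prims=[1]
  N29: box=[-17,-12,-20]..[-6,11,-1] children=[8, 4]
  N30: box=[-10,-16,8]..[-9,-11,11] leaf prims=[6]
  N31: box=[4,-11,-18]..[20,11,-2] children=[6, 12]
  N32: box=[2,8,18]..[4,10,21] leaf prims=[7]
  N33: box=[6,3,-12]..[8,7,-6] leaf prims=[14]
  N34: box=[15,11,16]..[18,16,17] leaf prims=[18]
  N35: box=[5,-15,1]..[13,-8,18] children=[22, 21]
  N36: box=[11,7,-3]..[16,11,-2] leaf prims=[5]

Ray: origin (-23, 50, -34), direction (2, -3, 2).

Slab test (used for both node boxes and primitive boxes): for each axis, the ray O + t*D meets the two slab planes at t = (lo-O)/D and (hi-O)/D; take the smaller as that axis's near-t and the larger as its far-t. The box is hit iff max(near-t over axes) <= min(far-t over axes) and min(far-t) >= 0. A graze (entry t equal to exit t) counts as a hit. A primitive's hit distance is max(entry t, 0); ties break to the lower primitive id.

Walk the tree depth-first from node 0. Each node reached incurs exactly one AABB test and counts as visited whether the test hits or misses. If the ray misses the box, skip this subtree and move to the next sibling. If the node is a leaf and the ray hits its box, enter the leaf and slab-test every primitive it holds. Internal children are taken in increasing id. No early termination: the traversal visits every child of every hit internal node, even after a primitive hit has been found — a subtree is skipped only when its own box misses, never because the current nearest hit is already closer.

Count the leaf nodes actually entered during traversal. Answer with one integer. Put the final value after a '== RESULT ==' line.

Trace the traversal:
N0 x:[3,22] y:[9,22] z:[7,55/2] -> hit [9,22], descend [9, 25]
  N9 x:[3,43/2] y:[13,62/3] z:[7,33/2] -> hit [13,33/2], descend [29, 31]
    N29 x:[3,17/2] y:[13,62/3] z:[7,33/2] -> miss, prune
    N31 x:[27/2,43/2] y:[13,61/3] z:[8,16] -> hit [27/2,16], descend [6, 12]
      N6 x:[27/2,33/2] y:[58/3,61/3] z:[21/2,31/2] -> miss, prune
      N12 x:[29/2,43/2] y:[13,47/3] z:[8,16] -> hit [29/2,47/3], descend [3, 5]
        N3 x:[29/2,39/2] y:[13,47/3] z:[11,16] -> hit [29/2,47/3], descend [33, 36]
          N33 x:[29/2,31/2] y:[43/3,47/3] z:[11,14] -> miss, prune
          N36 x:[17,39/2] y:[13,43/3] z:[31/2,16] -> miss, prune
        N5 x:[39/2,43/2] y:[41/3,47/3] z:[8,10] -> miss, prune
  N25 x:[13/2,22] y:[9,22] z:[35/2,55/2] -> hit [35/2,22], descend [1, 17]
    N1 x:[19/2,22] y:[9,14] z:[37/2,55/2] -> miss, prune
    N17 x:[13/2,18] y:[58/3,22] z:[35/2,26] -> miss, prune

order=[0, 9, 29, 31, 6, 12, 3, 33, 36, 5, 25, 1, 17]  |boxes|=13  |leaves|=0  hit=miss

== RESULT ==
0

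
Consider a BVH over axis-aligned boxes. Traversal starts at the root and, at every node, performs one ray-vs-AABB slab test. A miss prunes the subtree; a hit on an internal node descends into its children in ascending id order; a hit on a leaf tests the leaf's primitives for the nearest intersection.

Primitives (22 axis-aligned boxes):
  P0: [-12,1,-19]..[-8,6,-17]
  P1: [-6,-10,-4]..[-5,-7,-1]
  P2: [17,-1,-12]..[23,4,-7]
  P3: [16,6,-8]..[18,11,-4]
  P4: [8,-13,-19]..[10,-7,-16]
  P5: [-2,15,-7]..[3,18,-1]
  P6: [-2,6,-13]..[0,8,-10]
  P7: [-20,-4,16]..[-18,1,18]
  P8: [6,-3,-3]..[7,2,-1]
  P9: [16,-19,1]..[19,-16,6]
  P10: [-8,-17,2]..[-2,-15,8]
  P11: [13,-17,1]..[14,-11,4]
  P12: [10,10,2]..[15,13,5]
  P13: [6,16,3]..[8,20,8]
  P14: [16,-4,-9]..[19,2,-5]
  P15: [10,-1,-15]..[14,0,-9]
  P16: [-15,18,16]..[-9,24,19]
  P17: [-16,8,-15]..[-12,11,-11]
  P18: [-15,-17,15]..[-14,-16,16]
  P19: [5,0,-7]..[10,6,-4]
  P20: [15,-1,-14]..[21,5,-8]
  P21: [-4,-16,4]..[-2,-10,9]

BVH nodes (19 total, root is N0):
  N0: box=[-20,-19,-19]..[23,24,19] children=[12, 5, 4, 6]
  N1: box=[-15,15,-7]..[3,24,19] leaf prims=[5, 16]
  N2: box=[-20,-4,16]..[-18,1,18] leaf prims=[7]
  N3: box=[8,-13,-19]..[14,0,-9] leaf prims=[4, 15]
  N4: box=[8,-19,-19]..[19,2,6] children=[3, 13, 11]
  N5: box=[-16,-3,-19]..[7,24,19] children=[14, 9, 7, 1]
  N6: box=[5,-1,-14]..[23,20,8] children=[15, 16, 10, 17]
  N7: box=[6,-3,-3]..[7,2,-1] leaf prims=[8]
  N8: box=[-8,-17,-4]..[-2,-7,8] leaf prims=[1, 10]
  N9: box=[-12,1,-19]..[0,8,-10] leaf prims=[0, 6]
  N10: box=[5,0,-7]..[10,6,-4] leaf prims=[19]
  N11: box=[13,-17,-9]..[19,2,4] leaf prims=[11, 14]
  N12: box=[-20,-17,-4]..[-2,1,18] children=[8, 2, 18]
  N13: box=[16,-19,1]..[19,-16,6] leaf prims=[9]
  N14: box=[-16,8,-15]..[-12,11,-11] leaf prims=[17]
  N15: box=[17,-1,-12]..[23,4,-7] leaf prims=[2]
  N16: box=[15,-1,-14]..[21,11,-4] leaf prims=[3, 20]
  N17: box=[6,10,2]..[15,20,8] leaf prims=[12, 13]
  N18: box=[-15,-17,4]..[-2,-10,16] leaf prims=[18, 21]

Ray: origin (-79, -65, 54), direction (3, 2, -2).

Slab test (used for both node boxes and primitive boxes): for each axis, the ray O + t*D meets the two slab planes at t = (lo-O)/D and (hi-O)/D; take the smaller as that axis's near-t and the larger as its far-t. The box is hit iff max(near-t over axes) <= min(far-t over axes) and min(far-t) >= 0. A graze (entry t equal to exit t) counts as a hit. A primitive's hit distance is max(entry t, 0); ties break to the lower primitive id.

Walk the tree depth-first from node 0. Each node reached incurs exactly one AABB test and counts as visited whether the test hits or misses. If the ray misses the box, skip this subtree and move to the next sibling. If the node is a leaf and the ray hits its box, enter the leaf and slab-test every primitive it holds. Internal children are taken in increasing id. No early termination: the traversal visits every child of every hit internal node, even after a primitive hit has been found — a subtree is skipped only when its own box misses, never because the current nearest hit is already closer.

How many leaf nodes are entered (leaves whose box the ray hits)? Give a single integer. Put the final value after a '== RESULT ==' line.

Walk:
N0 x:[59/3,34] y:[23,89/2] z:[35/2,73/2] -> hit [23,34], descend [4, 5, 6, 12]
  N4 x:[29,98/3] y:[23,67/2] z:[24,73/2] -> hit [29,98/3], descend [3, 11, 13]
    N3 x:[29,31] y:[26,65/2] z:[63/2,73/2] -> miss, prune
    N11 x:[92/3,98/3] y:[24,67/2] z:[25,63/2] -> hit [92/3,63/2] leaf, test {P11(miss), P14(miss)}
    N13 x:[95/3,98/3] y:[23,49/2] z:[24,53/2] -> miss, prune
  N5 x:[21,86/3] y:[31,89/2] z:[35/2,73/2] -> miss, prune
  N6 x:[28,34] y:[32,85/2] z:[23,34] -> hit [32,34], descend [10, 15, 16, 17]
    N10 x:[28,89/3] y:[65/2,71/2] z:[29,61/2] -> miss, prune
    N15 x:[32,34] y:[32,69/2] z:[61/2,33] -> hit [32,33] leaf, test {P2@t=32}
    N16 x:[94/3,100/3] y:[32,38] z:[29,34] -> hit [32,100/3] leaf, test {P3(miss), P20@t=32}
    N17 x:[85/3,94/3] y:[75/2,85/2] z:[23,26] -> miss, prune
  N12 x:[59/3,77/3] y:[24,33] z:[18,29] -> hit [24,77/3], descend [2, 8, 18]
    N2 x:[59/3,61/3] y:[61/2,33] z:[18,19] -> miss, prune
    N8 x:[71/3,77/3] y:[24,29] z:[23,29] -> hit [24,77/3] leaf, test {P1(miss), P10@t=24}
    N18 x:[64/3,77/3] y:[24,55/2] z:[19,25] -> hit [24,25] leaf, test {P18(miss), P21@t=25}

order=[0, 4, 3, 11, 13, 5, 6, 10, 15, 16, 17, 12, 2, 8, 18]  |boxes|=15  |leaves|=5  hit=P10

== RESULT ==
5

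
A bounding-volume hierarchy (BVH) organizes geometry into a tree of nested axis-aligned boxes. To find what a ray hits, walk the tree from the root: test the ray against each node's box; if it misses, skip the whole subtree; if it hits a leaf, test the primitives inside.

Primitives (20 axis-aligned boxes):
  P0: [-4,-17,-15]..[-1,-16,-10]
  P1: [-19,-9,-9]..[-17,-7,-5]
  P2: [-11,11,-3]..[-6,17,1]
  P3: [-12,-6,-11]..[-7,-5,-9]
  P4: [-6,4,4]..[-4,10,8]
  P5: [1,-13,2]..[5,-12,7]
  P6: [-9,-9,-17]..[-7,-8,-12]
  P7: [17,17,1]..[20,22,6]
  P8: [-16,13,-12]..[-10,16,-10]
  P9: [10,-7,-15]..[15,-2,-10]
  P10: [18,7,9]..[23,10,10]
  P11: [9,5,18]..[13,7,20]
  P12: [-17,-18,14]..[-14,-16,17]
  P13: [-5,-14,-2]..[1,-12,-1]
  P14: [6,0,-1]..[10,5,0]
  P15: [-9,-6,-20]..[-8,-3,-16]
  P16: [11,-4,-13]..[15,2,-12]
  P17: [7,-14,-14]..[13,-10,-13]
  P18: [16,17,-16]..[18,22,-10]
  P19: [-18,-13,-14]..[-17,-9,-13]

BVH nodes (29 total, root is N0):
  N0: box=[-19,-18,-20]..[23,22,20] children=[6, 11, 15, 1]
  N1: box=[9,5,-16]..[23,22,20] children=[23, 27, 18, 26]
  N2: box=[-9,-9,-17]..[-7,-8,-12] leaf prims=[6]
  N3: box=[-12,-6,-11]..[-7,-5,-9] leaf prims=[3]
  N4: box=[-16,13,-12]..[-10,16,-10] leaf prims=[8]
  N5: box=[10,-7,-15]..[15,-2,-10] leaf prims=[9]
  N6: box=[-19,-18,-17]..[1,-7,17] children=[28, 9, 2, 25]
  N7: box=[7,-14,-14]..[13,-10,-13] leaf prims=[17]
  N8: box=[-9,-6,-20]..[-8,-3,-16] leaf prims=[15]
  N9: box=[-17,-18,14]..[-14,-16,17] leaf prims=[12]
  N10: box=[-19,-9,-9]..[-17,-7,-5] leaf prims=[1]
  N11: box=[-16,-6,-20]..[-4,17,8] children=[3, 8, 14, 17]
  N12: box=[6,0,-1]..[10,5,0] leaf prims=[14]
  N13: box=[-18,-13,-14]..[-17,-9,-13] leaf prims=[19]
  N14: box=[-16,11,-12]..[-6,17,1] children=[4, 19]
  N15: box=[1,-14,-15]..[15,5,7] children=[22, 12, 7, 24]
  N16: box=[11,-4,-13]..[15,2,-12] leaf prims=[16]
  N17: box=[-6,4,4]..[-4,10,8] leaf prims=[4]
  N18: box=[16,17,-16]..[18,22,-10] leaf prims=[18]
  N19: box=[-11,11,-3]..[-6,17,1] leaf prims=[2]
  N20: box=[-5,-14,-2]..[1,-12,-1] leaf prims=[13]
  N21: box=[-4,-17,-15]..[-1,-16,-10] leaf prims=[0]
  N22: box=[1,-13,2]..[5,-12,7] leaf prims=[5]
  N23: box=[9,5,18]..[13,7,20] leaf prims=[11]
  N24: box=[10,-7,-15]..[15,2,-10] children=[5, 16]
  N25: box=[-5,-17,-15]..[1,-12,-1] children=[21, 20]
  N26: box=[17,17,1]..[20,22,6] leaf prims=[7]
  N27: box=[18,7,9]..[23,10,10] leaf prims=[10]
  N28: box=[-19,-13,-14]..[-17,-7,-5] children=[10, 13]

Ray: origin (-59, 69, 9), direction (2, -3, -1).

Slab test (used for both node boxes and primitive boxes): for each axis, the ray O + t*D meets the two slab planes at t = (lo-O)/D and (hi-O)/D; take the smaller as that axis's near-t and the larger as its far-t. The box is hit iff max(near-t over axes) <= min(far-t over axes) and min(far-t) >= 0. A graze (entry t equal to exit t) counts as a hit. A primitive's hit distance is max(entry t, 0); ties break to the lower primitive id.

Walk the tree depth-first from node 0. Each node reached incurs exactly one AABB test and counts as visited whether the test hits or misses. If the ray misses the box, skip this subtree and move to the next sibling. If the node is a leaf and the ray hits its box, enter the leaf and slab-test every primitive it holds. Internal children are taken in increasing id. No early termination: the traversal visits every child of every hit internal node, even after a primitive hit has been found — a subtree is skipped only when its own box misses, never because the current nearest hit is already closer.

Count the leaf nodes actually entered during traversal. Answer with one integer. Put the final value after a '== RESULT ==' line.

Traverse from the root:
N0 x:[20,41] y:[47/3,29] z:[-11,29] -> hit [20,29], descend [1, 6, 11, 15]
  N1 x:[34,41] y:[47/3,64/3] z:[-11,25] -> miss, prune
  N6 x:[20,30] y:[76/3,29] z:[-8,26] -> hit [76/3,26], descend [2, 9, 25, 28]
    N2 x:[25,26] y:[77/3,26] z:[21,26] -> hit [77/3,26] leaf, test {P6@t=77/3}
    N9 x:[21,45/2] y:[85/3,29] z:[-8,-5] -> miss, prune
    N25 x:[27,30] y:[27,86/3] z:[10,24] -> miss, prune
    N28 x:[20,21] y:[76/3,82/3] z:[14,23] -> miss, prune
  N11 x:[43/2,55/2] y:[52/3,25] z:[1,29] -> hit [43/2,25], descend [3, 8, 14, 17]
    N3 x:[47/2,26] y:[74/3,25] z:[18,20] -> miss, prune
    N8 x:[25,51/2] y:[24,25] z:[25,29] -> hit [25,25] leaf, test {P15@t=25}
    N14 x:[43/2,53/2] y:[52/3,58/3] z:[8,21] -> miss, prune
    N17 x:[53/2,55/2] y:[59/3,65/3] z:[1,5] -> miss, prune
  N15 x:[30,37] y:[64/3,83/3] z:[2,24] -> miss, prune

Summary -> nodes [0, 1, 6, 2, 9, 25, 28, 11, 3, 8, 14, 17, 15]; box-tests=13; leaf-entries=2; first=P15

== RESULT ==
2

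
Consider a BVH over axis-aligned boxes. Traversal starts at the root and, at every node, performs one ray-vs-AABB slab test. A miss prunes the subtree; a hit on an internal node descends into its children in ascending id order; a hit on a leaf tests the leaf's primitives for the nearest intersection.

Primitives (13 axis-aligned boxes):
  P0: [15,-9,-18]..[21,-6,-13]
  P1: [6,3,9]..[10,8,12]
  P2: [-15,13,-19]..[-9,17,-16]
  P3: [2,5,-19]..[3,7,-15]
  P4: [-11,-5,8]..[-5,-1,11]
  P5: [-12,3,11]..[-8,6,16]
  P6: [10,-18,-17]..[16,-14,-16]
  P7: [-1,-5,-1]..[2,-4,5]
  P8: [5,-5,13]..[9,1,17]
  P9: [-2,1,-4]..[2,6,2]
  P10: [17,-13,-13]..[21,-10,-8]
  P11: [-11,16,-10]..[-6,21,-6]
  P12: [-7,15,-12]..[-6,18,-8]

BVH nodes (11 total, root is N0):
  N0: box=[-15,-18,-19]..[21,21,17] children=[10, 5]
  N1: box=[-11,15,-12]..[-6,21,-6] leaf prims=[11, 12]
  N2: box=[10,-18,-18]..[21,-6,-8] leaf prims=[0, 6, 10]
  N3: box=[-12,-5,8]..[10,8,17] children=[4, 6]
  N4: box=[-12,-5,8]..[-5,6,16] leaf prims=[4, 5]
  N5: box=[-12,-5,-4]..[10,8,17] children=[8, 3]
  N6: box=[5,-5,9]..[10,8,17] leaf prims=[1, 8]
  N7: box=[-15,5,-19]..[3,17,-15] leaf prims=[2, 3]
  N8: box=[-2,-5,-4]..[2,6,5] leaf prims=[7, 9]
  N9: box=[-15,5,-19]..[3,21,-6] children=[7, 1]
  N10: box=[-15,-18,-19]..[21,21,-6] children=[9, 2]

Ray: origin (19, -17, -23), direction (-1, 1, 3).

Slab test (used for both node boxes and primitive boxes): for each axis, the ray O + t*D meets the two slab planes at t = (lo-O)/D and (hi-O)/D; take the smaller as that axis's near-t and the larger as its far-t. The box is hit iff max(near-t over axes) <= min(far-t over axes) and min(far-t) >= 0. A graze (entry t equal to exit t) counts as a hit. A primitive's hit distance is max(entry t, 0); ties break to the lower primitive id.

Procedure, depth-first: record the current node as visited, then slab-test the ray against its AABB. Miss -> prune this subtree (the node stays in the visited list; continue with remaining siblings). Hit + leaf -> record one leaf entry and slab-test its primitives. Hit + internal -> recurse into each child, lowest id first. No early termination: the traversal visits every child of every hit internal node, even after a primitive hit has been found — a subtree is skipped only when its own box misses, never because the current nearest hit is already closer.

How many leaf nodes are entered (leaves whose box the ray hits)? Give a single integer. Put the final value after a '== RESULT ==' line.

Traverse from the root:
N0 x:[-2,34] y:[-1,38] z:[4/3,40/3] -> hit [4/3,40/3], descend [5, 10]
  N5 x:[9,31] y:[12,25] z:[19/3,40/3] -> hit [12,40/3], descend [3, 8]
    N3 x:[9,31] y:[12,25] z:[31/3,40/3] -> hit [12,40/3], descend [4, 6]
      N4 x:[24,31] y:[12,23] z:[31/3,13] -> miss, prune
      N6 x:[9,14] y:[12,25] z:[32/3,40/3] -> hit [12,40/3] leaf, test {P1(miss), P8@t=12}
    N8 x:[17,21] y:[12,23] z:[19/3,28/3] -> miss, prune
  N10 x:[-2,34] y:[-1,38] z:[4/3,17/3] -> hit [4/3,17/3], descend [2, 9]
    N2 x:[-2,9] y:[-1,11] z:[5/3,5] -> hit [5/3,5] leaf, test {P0(miss), P6(miss), P10(miss)}
    N9 x:[16,34] y:[22,38] z:[4/3,17/3] -> miss, prune

Summary -> nodes [0, 5, 3, 4, 6, 8, 10, 2, 9]; box-tests=9; leaf-entries=2; first=P8

== RESULT ==
2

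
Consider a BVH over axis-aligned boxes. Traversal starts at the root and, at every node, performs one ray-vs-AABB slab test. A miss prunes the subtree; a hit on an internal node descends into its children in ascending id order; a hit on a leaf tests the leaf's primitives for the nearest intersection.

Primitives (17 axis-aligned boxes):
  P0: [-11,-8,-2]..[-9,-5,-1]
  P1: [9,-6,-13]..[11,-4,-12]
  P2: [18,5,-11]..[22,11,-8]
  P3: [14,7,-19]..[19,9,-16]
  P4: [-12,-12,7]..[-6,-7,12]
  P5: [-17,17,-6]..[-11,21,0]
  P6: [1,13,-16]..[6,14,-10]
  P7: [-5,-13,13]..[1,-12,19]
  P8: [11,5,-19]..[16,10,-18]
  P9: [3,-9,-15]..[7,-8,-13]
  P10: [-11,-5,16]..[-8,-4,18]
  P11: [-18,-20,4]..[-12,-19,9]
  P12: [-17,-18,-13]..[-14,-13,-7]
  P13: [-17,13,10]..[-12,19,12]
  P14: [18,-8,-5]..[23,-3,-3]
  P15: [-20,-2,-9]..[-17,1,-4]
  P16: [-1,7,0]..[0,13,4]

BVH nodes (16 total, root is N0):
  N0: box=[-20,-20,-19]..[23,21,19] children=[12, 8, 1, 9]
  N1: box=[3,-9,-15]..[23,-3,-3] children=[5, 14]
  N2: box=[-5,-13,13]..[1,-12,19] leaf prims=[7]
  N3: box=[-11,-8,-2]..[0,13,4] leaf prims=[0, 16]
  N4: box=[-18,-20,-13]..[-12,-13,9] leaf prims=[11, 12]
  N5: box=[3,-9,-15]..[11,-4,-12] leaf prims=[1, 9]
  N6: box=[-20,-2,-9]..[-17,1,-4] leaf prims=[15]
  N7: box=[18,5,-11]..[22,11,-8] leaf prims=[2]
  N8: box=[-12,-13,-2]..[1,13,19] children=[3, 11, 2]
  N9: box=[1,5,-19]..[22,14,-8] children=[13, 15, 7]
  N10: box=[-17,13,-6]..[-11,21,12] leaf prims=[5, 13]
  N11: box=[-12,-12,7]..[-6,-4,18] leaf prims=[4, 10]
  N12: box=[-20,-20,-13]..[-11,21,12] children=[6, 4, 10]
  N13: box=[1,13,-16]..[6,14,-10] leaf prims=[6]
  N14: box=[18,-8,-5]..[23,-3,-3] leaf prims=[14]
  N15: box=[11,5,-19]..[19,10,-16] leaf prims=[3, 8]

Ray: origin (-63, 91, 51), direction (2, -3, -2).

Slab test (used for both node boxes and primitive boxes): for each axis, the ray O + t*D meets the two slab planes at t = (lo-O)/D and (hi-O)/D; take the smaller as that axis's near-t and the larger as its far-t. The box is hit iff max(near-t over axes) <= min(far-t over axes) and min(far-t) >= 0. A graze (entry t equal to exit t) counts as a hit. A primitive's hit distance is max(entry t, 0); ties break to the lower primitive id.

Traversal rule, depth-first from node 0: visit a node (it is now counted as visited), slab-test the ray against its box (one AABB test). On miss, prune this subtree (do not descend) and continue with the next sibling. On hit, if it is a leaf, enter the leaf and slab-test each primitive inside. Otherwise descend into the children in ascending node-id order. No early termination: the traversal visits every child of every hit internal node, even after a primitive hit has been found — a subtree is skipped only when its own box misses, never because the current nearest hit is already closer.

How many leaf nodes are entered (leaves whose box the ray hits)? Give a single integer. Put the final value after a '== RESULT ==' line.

Traverse from the root:
N0 x:[43/2,43] y:[70/3,37] z:[16,35] -> hit [70/3,35], descend [1, 8, 9, 12]
  N1 x:[33,43] y:[94/3,100/3] z:[27,33] -> hit [33,33], descend [5, 14]
    N5 x:[33,37] y:[95/3,100/3] z:[63/2,33] -> hit [33,33] leaf, test {P1(miss), P9@t=33}
    N14 x:[81/2,43] y:[94/3,33] z:[27,28] -> miss, prune
  N8 x:[51/2,32] y:[26,104/3] z:[16,53/2] -> hit [26,53/2], descend [2, 3, 11]
    N2 x:[29,32] y:[103/3,104/3] z:[16,19] -> miss, prune
    N3 x:[26,63/2] y:[26,33] z:[47/2,53/2] -> hit [26,53/2] leaf, test {P0(miss), P16(miss)}
    N11 x:[51/2,57/2] y:[95/3,103/3] z:[33/2,22] -> miss, prune
  N9 x:[32,85/2] y:[77/3,86/3] z:[59/2,35] -> miss, prune
  N12 x:[43/2,26] y:[70/3,37] z:[39/2,32] -> hit [70/3,26], descend [4, 6, 10]
    N4 x:[45/2,51/2] y:[104/3,37] z:[21,32] -> miss, prune
    N6 x:[43/2,23] y:[30,31] z:[55/2,30] -> miss, prune
    N10 x:[23,26] y:[70/3,26] z:[39/2,57/2] -> hit [70/3,26] leaf, test {P5(miss), P13(miss)}

Visited [0, 1, 5, 14, 8, 2, 3, 11, 9, 12, 4, 6, 10]. Tests: 13 box, 3 leaf. Nearest: P9.

== RESULT ==
3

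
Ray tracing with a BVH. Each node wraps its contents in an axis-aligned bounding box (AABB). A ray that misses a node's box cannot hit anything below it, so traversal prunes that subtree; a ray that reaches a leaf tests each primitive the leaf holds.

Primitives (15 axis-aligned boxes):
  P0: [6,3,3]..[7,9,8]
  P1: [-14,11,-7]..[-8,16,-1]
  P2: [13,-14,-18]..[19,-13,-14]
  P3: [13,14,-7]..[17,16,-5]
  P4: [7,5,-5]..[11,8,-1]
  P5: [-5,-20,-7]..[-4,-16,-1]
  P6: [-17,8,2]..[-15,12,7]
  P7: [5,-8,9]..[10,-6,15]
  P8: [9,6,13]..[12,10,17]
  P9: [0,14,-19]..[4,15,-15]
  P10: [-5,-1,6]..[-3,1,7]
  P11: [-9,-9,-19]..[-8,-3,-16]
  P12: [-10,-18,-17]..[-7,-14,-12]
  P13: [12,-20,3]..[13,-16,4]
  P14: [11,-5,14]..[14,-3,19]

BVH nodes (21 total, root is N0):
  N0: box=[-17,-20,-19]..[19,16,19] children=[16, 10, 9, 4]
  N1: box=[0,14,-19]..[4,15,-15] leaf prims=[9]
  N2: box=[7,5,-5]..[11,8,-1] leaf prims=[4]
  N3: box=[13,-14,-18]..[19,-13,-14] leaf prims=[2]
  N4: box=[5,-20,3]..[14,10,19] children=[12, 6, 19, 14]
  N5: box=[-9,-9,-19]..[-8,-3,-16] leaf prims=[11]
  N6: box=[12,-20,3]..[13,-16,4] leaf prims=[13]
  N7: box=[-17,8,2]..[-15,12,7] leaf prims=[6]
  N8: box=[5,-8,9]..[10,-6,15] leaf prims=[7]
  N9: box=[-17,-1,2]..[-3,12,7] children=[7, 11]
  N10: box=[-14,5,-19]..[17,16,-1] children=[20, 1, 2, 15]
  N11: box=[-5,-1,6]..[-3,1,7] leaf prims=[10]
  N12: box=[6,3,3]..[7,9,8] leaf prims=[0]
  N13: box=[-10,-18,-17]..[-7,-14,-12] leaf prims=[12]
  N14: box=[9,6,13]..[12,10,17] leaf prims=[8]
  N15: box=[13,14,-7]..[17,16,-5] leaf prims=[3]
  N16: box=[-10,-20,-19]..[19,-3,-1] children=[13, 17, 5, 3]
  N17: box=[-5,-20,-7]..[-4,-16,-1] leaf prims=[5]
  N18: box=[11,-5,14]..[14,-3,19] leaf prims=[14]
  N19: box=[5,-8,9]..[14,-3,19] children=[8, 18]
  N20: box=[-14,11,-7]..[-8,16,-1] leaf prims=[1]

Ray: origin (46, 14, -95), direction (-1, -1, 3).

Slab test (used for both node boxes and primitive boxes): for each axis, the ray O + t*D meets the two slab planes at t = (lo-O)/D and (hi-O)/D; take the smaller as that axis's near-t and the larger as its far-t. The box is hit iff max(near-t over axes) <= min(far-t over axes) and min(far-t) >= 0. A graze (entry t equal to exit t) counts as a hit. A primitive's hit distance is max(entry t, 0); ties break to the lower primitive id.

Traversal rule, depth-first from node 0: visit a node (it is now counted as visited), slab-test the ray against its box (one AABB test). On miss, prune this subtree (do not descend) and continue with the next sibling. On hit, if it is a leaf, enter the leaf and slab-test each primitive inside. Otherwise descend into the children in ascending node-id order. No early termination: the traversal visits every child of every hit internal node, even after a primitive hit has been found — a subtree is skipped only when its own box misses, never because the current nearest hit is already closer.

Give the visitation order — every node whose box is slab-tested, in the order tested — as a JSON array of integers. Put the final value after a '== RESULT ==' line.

Traverse from the root:
N0 x:[27,63] y:[-2,34] z:[76/3,38] -> hit [27,34], descend [4, 9, 10, 16]
  N4 x:[32,41] y:[4,34] z:[98/3,38] -> hit [98/3,34], descend [6, 12, 14, 19]
    N6 x:[33,34] y:[30,34] z:[98/3,33] -> hit [33,33] leaf, test {P13@t=33}
    N12 x:[39,40] y:[5,11] z:[98/3,103/3] -> miss, prune
    N14 x:[34,37] y:[4,8] z:[36,112/3] -> miss, prune
    N19 x:[32,41] y:[17,22] z:[104/3,38] -> miss, prune
  N9 x:[49,63] y:[2,15] z:[97/3,34] -> miss, prune
  N10 x:[29,60] y:[-2,9] z:[76/3,94/3] -> miss, prune
  N16 x:[27,56] y:[17,34] z:[76/3,94/3] -> hit [27,94/3], descend [3, 5, 13, 17]
    N3 x:[27,33] y:[27,28] z:[77/3,27] -> hit [27,27] leaf, test {P2@t=27}
    N5 x:[54,55] y:[17,23] z:[76/3,79/3] -> miss, prune
    N13 x:[53,56] y:[28,32] z:[26,83/3] -> miss, prune
    N17 x:[50,51] y:[30,34] z:[88/3,94/3] -> miss, prune

Visited [0, 4, 6, 12, 14, 19, 9, 10, 16, 3, 5, 13, 17]. Tests: 13 box, 2 leaf. Nearest: P2.

== RESULT ==
[0, 4, 6, 12, 14, 19, 9, 10, 16, 3, 5, 13, 17]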